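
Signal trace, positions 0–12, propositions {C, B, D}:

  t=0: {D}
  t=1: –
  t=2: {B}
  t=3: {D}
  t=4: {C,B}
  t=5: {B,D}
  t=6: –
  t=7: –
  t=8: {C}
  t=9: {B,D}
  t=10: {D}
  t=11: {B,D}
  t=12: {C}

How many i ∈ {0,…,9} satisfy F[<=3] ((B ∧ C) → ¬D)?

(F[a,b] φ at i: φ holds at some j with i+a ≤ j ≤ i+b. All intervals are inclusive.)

10

Evaluate at each i in [0,9]:
  i=0: ✓ (witness j=0)
  i=1: ✓ (witness j=1)
  i=2: ✓ (witness j=2)
  i=3: ✓ (witness j=3)
  i=4: ✓ (witness j=4)
  i=5: ✓ (witness j=5)
  i=6: ✓ (witness j=6)
  i=7: ✓ (witness j=7)
  i=8: ✓ (witness j=8)
  i=9: ✓ (witness j=9)
Positions where it holds: {0, 1, 2, 3, 4, 5, 6, 7, 8, 9} → 10.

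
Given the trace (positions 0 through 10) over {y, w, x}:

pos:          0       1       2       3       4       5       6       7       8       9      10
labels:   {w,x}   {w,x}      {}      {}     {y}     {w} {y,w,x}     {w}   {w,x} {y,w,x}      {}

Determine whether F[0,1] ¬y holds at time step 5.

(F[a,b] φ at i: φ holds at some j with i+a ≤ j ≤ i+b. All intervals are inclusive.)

Holds

Check ¬y at each j in [5,6]:
  j=5: true
  j=6: false
Found at j=5 → formula holds.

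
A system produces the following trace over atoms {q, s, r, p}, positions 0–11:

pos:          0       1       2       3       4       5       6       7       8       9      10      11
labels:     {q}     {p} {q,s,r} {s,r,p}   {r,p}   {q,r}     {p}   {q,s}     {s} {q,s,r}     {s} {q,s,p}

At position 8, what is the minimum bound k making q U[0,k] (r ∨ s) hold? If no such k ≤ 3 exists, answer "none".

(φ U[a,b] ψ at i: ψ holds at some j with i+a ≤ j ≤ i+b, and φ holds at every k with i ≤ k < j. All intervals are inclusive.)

0

Need earliest j ≥ 8 with (r ∨ s), and q at every k in [8,j-1].
  j=8: rhs holds (empty prefix). k = 0.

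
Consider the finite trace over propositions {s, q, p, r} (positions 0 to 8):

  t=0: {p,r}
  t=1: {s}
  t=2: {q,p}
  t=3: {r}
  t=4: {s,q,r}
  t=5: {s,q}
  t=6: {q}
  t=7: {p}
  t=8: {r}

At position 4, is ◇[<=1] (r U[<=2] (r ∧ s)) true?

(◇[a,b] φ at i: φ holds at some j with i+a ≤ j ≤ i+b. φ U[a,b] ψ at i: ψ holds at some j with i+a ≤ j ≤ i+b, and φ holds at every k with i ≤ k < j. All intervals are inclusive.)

Yes

Check (r U[<=2] (r ∧ s)) at each j in [4,5]:
  j=4: holds
  j=5: fails
Found at j=4 → formula holds.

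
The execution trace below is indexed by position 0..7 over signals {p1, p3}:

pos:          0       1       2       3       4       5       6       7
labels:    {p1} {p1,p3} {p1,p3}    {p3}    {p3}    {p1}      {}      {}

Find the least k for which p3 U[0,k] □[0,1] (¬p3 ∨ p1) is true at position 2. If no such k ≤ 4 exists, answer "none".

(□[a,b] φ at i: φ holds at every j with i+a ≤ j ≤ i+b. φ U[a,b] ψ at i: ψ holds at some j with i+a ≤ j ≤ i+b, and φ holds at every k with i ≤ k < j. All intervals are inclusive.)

3

Need earliest j ≥ 2 with □[0,1] (¬p3 ∨ p1), and p3 at every k in [2,j-1].
  j=2: rhs fails.
  j=3: rhs fails.
  j=4: rhs fails.
  j=5: rhs holds; lhs holds on [2,4]. k = 3.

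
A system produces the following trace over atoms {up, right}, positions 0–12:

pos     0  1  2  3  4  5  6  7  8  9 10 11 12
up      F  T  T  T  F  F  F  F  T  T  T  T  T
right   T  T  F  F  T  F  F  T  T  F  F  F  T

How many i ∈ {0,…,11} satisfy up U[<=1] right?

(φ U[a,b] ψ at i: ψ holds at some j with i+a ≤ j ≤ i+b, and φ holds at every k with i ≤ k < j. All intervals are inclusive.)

7

Evaluate at each i in [0,11]:
  i=0: ✓ (rhs at j=0)
  i=1: ✓ (rhs at j=1)
  i=2: ✗ (no rhs in [2,3])
  i=3: ✓ (rhs at j=4; lhs holds on [3,3])
  i=4: ✓ (rhs at j=4)
  i=5: ✗ (no rhs in [5,6])
  i=6: ✗ (lhs fails at k=6 before rhs at j=7)
  i=7: ✓ (rhs at j=7)
  i=8: ✓ (rhs at j=8)
  i=9: ✗ (no rhs in [9,10])
  i=10: ✗ (no rhs in [10,11])
  i=11: ✓ (rhs at j=12; lhs holds on [11,11])
Positions where it holds: {0, 1, 3, 4, 7, 8, 11} → 7.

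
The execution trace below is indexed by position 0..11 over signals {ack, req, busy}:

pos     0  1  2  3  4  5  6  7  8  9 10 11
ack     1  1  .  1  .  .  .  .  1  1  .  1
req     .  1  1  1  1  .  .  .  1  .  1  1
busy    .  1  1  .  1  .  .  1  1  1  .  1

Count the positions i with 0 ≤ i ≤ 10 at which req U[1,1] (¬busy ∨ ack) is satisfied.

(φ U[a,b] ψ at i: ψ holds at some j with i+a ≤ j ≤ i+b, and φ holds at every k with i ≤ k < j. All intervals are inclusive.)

Evaluate at each i in [0,10]:
  i=0: ✗ (lhs fails at k=0 before rhs at j=1)
  i=1: ✗ (no rhs in [2,2])
  i=2: ✓ (rhs at j=3; lhs holds on [2,2])
  i=3: ✗ (no rhs in [4,4])
  i=4: ✓ (rhs at j=5; lhs holds on [4,4])
  i=5: ✗ (lhs fails at k=5 before rhs at j=6)
  i=6: ✗ (no rhs in [7,7])
  i=7: ✗ (lhs fails at k=7 before rhs at j=8)
  i=8: ✓ (rhs at j=9; lhs holds on [8,8])
  i=9: ✗ (lhs fails at k=9 before rhs at j=10)
  i=10: ✓ (rhs at j=11; lhs holds on [10,10])
Positions where it holds: {2, 4, 8, 10} → 4.

4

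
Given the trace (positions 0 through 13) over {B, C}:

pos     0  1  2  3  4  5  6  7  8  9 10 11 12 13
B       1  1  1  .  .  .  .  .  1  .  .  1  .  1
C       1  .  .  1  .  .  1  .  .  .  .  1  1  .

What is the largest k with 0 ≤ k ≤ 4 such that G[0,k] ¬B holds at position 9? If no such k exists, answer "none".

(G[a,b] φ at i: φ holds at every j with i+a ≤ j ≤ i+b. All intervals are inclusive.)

¬B must hold from j=9 onward; find where it first fails.
  j=9: holds
  j=10: holds
  j=11: fails
Holds on [9,10], so largest k = 1.

1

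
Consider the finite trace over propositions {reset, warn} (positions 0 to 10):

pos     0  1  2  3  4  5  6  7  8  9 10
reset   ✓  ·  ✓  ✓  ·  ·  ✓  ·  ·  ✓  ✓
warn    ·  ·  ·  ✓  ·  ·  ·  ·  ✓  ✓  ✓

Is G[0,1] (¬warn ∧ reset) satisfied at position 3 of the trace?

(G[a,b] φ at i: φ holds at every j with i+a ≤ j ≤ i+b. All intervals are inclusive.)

Check (¬warn ∧ reset) at every j in [3,4]:
  j=3: false
  j=4: false
Fails at j=3 → formula fails.

False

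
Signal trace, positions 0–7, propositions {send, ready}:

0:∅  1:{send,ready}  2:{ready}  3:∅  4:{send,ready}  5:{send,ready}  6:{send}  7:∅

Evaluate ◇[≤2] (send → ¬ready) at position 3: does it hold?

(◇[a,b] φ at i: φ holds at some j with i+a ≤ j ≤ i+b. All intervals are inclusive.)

Check (send → ¬ready) at each j in [3,5]:
  j=3: true
  j=4: false
  j=5: false
Found at j=3 → formula holds.

Holds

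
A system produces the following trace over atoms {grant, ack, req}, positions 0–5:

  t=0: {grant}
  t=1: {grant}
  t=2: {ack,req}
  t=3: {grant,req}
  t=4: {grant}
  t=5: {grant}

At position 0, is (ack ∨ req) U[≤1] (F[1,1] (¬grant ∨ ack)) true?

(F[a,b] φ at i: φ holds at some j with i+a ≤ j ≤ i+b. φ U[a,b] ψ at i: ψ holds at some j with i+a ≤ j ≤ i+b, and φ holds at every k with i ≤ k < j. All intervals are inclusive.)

Does not hold

Need some j in [0,1] with F[1,1] (¬grant ∨ ack), and (ack ∨ req) at every k in [0,j-1].
  j=0: F[1,1] (¬grant ∨ ack) — fails (none in [1,1]).
  j=1: F[1,1] (¬grant ∨ ack) holds, but (ack ∨ req) fails at k=0 → not this j.
No j in the window works → until fails.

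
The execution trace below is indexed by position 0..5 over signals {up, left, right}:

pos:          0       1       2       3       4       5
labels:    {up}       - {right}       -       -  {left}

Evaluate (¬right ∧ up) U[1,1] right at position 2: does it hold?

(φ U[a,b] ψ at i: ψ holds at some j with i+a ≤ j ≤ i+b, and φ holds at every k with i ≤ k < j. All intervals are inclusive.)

Need some j in [3,3] with right, and (¬right ∧ up) at every k in [2,j-1].
  j=3: right false.
No j in the window works → until fails.

Does not hold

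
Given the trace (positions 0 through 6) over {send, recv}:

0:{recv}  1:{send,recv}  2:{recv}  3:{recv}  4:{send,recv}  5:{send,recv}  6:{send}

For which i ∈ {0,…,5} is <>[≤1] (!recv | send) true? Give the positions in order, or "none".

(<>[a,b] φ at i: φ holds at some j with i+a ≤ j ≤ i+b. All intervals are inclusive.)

Evaluate at each i in [0,5]:
  i=0: ✓ (witness j=1)
  i=1: ✓ (witness j=1)
  i=2: ✗ (none in [2,3])
  i=3: ✓ (witness j=4)
  i=4: ✓ (witness j=4)
  i=5: ✓ (witness j=5)

0, 1, 3, 4, 5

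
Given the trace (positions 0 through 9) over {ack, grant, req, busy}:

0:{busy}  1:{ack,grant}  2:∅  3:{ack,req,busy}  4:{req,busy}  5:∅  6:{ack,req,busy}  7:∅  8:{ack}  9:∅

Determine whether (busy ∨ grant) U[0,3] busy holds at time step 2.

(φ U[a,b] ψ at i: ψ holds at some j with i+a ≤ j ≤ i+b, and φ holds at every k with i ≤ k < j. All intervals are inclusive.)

Does not hold

Need some j in [2,5] with busy, and (busy ∨ grant) at every k in [2,j-1].
  j=2: busy false.
  j=3: busy holds, but (busy ∨ grant) fails at k=2 → not this j.
  j=4: busy holds, but (busy ∨ grant) fails at k=2 → not this j.
  j=5: busy false.
No j in the window works → until fails.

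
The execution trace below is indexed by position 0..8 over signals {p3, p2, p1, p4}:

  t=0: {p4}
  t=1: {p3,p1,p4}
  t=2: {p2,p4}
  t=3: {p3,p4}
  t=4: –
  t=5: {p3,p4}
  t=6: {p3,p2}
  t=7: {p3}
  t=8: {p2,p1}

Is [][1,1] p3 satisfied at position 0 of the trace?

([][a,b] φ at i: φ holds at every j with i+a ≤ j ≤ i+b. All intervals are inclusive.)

Yes

Check p3 at every j in [1,1]:
  j=1: true
All positions satisfy it → formula holds.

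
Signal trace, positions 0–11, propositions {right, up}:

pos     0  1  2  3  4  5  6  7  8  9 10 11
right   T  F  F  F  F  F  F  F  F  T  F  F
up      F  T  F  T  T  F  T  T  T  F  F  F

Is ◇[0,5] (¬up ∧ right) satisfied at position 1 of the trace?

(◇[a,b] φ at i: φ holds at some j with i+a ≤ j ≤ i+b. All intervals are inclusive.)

Check (¬up ∧ right) at each j in [1,6]:
  j=1: false
  j=2: false
  j=3: false
  j=4: false
  j=5: false
  j=6: false
No position in the window satisfies it → formula fails.

Does not hold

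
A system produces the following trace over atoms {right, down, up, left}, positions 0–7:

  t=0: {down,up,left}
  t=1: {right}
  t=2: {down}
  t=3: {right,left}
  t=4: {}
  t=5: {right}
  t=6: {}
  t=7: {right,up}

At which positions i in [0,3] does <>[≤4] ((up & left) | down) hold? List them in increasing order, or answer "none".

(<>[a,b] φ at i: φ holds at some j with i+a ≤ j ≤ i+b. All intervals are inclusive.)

Evaluate at each i in [0,3]:
  i=0: ✓ (witness j=0)
  i=1: ✓ (witness j=2)
  i=2: ✓ (witness j=2)
  i=3: ✗ (none in [3,7])

0, 1, 2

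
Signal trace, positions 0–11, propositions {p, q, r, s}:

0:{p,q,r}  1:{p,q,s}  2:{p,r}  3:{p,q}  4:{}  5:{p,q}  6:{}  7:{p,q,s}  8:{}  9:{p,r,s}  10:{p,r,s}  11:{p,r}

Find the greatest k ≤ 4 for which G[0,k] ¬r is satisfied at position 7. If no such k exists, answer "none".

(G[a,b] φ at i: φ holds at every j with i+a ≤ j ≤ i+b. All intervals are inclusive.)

¬r must hold from j=7 onward; find where it first fails.
  j=7: holds
  j=8: holds
  j=9: fails
Holds on [7,8], so largest k = 1.

1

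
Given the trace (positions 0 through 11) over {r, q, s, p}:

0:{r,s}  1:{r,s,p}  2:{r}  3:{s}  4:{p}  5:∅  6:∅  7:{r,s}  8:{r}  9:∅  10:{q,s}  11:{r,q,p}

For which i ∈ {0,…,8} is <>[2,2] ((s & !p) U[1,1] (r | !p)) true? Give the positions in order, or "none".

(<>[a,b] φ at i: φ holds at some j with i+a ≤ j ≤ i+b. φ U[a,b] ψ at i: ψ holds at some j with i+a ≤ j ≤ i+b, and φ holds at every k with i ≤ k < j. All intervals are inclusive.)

Evaluate at each i in [0,8]:
  i=0: ✗ (none in [2,2])
  i=1: ✗ (none in [3,3])
  i=2: ✗ (none in [4,4])
  i=3: ✗ (none in [5,5])
  i=4: ✗ (none in [6,6])
  i=5: ✓ (witness j=7)
  i=6: ✗ (none in [8,8])
  i=7: ✗ (none in [9,9])
  i=8: ✓ (witness j=10)

5, 8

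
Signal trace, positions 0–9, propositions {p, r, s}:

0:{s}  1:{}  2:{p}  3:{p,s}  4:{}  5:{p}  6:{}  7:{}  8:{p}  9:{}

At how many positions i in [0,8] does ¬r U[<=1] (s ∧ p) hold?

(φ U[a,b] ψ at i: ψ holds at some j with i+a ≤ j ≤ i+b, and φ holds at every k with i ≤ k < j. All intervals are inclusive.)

2

Evaluate at each i in [0,8]:
  i=0: ✗ (no rhs in [0,1])
  i=1: ✗ (no rhs in [1,2])
  i=2: ✓ (rhs at j=3; lhs holds on [2,2])
  i=3: ✓ (rhs at j=3)
  i=4: ✗ (no rhs in [4,5])
  i=5: ✗ (no rhs in [5,6])
  i=6: ✗ (no rhs in [6,7])
  i=7: ✗ (no rhs in [7,8])
  i=8: ✗ (no rhs in [8,9])
Positions where it holds: {2, 3} → 2.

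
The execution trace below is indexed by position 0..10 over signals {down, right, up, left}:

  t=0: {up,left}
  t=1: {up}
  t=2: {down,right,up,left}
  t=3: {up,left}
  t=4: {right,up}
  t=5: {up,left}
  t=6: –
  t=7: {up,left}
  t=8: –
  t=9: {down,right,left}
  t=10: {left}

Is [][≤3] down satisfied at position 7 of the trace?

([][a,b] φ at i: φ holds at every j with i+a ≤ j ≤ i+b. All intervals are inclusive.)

No

Check down at every j in [7,10]:
  j=7: false
  j=8: false
  j=9: true
  j=10: false
Fails at j=7 → formula fails.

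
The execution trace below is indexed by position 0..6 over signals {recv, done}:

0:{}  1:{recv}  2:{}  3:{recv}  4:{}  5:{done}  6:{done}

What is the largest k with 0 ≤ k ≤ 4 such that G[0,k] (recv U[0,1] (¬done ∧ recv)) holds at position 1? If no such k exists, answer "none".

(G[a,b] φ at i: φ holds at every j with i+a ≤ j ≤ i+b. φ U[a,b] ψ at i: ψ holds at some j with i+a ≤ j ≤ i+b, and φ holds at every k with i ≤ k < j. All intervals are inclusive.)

0

(recv U[0,1] (¬done ∧ recv)) must hold from j=1 onward; find where it first fails.
  j=1: holds
  j=2: fails
Holds on [1,1], so largest k = 0.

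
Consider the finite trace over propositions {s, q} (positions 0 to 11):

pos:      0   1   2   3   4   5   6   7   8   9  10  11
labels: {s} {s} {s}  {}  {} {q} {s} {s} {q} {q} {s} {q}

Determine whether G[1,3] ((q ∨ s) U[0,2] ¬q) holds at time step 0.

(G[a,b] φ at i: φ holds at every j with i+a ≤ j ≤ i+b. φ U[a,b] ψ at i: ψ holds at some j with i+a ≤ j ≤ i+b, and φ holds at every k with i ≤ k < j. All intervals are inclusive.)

Check ((q ∨ s) U[0,2] ¬q) at every j in [1,3]:
  j=1: holds
  j=2: holds
  j=3: holds
All positions satisfy it → formula holds.

True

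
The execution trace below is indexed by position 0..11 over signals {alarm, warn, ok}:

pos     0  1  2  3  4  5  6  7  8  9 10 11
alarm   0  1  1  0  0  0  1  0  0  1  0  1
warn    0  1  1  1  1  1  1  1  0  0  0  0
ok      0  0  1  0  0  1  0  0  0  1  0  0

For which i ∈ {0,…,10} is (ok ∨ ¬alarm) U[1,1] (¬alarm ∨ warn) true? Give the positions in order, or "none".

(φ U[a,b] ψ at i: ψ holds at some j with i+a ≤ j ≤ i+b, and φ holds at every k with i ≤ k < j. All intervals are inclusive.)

Evaluate at each i in [0,10]:
  i=0: ✓ (rhs at j=1; lhs holds on [0,0])
  i=1: ✗ (lhs fails at k=1 before rhs at j=2)
  i=2: ✓ (rhs at j=3; lhs holds on [2,2])
  i=3: ✓ (rhs at j=4; lhs holds on [3,3])
  i=4: ✓ (rhs at j=5; lhs holds on [4,4])
  i=5: ✓ (rhs at j=6; lhs holds on [5,5])
  i=6: ✗ (lhs fails at k=6 before rhs at j=7)
  i=7: ✓ (rhs at j=8; lhs holds on [7,7])
  i=8: ✗ (no rhs in [9,9])
  i=9: ✓ (rhs at j=10; lhs holds on [9,9])
  i=10: ✗ (no rhs in [11,11])

0, 2, 3, 4, 5, 7, 9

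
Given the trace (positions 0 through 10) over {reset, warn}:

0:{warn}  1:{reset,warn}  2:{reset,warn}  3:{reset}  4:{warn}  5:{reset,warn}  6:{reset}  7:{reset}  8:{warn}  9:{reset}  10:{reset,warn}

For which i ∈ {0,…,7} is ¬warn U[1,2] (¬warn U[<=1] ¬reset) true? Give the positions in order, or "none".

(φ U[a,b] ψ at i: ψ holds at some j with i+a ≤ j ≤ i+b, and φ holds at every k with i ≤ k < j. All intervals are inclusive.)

Evaluate at each i in [0,7]:
  i=0: ✗ (no rhs in [1,2])
  i=1: ✗ (lhs fails at k=1 before rhs at j=3)
  i=2: ✗ (lhs fails at k=2 before rhs at j=3)
  i=3: ✓ (rhs at j=4; lhs holds on [3,3])
  i=4: ✗ (no rhs in [5,6])
  i=5: ✗ (lhs fails at k=5 before rhs at j=7)
  i=6: ✓ (rhs at j=7; lhs holds on [6,6])
  i=7: ✓ (rhs at j=8; lhs holds on [7,7])

3, 6, 7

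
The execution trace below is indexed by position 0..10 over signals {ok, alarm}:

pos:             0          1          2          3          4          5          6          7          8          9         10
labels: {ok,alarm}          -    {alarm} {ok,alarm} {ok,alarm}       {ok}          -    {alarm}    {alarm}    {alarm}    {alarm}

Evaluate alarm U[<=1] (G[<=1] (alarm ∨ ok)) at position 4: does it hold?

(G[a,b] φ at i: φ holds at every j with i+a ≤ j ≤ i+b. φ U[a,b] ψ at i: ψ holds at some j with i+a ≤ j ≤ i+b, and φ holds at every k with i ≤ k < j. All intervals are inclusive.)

Need some j in [4,5] with G[<=1] (alarm ∨ ok), and alarm at every k in [4,j-1].
  j=4: G[<=1] (alarm ∨ ok) holds; no prefix to check → satisfied.

True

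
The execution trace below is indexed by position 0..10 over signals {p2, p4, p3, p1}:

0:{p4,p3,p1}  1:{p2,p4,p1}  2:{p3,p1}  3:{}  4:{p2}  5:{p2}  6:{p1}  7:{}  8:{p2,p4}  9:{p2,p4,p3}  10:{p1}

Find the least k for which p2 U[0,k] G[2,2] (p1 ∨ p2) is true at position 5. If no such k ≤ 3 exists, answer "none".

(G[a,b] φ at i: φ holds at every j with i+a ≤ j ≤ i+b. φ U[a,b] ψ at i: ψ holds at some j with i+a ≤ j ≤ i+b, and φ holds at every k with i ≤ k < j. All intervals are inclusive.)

Need earliest j ≥ 5 with G[2,2] (p1 ∨ p2), and p2 at every k in [5,j-1].
  j=5: rhs fails.
  j=6: rhs holds; lhs holds on [5,5]. k = 1.

1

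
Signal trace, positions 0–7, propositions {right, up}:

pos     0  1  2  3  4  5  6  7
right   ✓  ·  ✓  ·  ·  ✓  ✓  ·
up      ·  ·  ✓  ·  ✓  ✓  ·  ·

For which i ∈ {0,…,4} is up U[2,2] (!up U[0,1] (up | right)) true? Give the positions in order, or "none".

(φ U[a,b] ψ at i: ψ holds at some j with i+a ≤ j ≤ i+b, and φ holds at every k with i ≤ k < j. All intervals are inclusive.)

Evaluate at each i in [0,4]:
  i=0: ✗ (lhs fails at k=0 before rhs at j=2)
  i=1: ✗ (lhs fails at k=1 before rhs at j=3)
  i=2: ✗ (lhs fails at k=3 before rhs at j=4)
  i=3: ✗ (lhs fails at k=3 before rhs at j=5)
  i=4: ✓ (rhs at j=6; lhs holds on [4,5])

4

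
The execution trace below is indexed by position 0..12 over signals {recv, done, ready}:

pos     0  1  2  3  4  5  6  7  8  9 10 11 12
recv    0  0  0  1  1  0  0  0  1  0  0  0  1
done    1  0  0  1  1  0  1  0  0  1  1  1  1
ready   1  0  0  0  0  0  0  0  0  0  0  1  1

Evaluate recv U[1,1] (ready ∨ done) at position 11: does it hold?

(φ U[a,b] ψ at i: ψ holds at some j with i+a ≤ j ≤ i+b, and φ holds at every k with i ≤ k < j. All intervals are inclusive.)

Need some j in [12,12] with (ready ∨ done), and recv at every k in [11,j-1].
  j=12: (ready ∨ done) holds, but recv fails at k=11 → not this j.
No j in the window works → until fails.

Does not hold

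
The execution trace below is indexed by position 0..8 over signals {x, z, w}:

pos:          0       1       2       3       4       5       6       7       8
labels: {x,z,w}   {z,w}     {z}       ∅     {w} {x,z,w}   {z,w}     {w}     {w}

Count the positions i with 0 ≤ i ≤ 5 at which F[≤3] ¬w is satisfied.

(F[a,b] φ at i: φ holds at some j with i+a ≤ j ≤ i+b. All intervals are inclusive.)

4

Evaluate at each i in [0,5]:
  i=0: ✓ (witness j=2)
  i=1: ✓ (witness j=2)
  i=2: ✓ (witness j=2)
  i=3: ✓ (witness j=3)
  i=4: ✗ (none in [4,7])
  i=5: ✗ (none in [5,8])
Positions where it holds: {0, 1, 2, 3} → 4.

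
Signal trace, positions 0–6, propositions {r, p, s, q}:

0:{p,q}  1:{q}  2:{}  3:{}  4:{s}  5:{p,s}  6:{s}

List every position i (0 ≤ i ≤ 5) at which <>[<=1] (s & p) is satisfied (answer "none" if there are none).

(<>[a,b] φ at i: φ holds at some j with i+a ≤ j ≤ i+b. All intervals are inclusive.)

4, 5

Evaluate at each i in [0,5]:
  i=0: ✗ (none in [0,1])
  i=1: ✗ (none in [1,2])
  i=2: ✗ (none in [2,3])
  i=3: ✗ (none in [3,4])
  i=4: ✓ (witness j=5)
  i=5: ✓ (witness j=5)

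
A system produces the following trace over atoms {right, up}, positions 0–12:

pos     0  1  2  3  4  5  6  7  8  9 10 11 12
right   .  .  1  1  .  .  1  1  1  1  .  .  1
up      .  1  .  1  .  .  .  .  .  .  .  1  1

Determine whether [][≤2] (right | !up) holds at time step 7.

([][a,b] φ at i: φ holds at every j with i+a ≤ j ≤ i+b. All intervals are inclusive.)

Check (right | !up) at every j in [7,9]:
  j=7: true
  j=8: true
  j=9: true
All positions satisfy it → formula holds.

True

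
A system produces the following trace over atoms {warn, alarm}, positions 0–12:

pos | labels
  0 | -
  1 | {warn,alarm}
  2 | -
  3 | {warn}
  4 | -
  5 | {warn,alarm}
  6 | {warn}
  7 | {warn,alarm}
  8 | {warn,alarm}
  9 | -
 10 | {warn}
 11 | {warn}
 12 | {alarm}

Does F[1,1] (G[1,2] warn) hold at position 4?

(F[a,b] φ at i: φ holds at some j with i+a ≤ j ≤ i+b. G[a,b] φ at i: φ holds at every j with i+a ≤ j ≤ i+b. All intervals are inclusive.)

Check G[1,2] warn at each j in [5,5]:
  j=5: holds on [6,7]
Found at j=5 → formula holds.

True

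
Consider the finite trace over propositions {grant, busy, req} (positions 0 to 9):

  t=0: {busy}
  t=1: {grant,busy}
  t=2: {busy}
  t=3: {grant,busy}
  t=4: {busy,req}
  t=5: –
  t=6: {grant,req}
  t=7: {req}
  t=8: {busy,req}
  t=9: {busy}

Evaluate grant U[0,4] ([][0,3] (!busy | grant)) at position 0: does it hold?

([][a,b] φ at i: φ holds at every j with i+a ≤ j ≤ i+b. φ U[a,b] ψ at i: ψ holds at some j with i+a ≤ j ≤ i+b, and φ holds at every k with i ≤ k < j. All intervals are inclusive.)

Does not hold

Need some j in [0,4] with [][0,3] (!busy | grant), and grant at every k in [0,j-1].
  j=0: [][0,3] (!busy | grant) — fails at 0.
  j=1: [][0,3] (!busy | grant) — fails at 2.
  j=2: [][0,3] (!busy | grant) — fails at 2.
  j=3: [][0,3] (!busy | grant) — fails at 4.
  j=4: [][0,3] (!busy | grant) — fails at 4.
No j in the window works → until fails.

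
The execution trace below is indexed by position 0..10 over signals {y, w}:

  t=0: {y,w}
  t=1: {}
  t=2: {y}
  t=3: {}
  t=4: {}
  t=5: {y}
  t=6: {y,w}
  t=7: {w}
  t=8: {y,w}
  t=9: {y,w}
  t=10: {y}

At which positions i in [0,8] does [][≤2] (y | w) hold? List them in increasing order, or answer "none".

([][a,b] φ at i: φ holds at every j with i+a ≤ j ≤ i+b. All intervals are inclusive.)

Evaluate at each i in [0,8]:
  i=0: ✗ (fails at j=1)
  i=1: ✗ (fails at j=1)
  i=2: ✗ (fails at j=3)
  i=3: ✗ (fails at j=3)
  i=4: ✗ (fails at j=4)
  i=5: ✓ (all of [5,7])
  i=6: ✓ (all of [6,8])
  i=7: ✓ (all of [7,9])
  i=8: ✓ (all of [8,10])

5, 6, 7, 8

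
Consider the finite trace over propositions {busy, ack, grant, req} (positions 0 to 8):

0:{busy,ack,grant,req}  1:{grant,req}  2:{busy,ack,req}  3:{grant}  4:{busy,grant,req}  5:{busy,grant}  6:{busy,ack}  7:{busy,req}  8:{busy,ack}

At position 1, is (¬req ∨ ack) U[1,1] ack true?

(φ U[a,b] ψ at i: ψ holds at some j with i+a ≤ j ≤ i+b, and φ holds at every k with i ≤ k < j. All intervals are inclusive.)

Need some j in [2,2] with ack, and (¬req ∨ ack) at every k in [1,j-1].
  j=2: ack holds, but (¬req ∨ ack) fails at k=1 → not this j.
No j in the window works → until fails.

Does not hold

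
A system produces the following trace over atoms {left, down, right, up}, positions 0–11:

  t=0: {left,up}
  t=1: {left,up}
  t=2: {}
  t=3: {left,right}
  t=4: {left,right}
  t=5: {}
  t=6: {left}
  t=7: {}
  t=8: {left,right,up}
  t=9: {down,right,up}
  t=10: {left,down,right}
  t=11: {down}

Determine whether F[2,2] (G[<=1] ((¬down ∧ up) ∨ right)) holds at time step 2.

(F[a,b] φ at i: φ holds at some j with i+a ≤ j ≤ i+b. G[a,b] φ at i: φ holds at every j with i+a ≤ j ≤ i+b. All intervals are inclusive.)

No

Check G[<=1] ((¬down ∧ up) ∨ right) at each j in [4,4]:
  j=4: fails at 5
No position in the window satisfies it → formula fails.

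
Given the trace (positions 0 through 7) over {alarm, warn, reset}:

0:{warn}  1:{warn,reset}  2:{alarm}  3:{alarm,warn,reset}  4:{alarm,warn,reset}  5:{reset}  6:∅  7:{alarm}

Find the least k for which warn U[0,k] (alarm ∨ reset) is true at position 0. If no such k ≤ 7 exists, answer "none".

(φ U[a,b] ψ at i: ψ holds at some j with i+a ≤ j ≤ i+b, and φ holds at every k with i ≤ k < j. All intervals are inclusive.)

1

Need earliest j ≥ 0 with (alarm ∨ reset), and warn at every k in [0,j-1].
  j=0: rhs fails.
  j=1: rhs holds; lhs holds on [0,0]. k = 1.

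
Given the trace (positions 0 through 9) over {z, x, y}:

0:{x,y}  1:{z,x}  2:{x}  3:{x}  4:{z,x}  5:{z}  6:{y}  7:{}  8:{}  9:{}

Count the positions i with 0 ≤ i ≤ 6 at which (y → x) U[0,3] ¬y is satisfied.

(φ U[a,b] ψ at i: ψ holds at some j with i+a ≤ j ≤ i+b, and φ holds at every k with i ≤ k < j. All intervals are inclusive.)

Evaluate at each i in [0,6]:
  i=0: ✓ (rhs at j=1; lhs holds on [0,0])
  i=1: ✓ (rhs at j=1)
  i=2: ✓ (rhs at j=2)
  i=3: ✓ (rhs at j=3)
  i=4: ✓ (rhs at j=4)
  i=5: ✓ (rhs at j=5)
  i=6: ✗ (lhs fails at k=6 before rhs at j=7)
Positions where it holds: {0, 1, 2, 3, 4, 5} → 6.

6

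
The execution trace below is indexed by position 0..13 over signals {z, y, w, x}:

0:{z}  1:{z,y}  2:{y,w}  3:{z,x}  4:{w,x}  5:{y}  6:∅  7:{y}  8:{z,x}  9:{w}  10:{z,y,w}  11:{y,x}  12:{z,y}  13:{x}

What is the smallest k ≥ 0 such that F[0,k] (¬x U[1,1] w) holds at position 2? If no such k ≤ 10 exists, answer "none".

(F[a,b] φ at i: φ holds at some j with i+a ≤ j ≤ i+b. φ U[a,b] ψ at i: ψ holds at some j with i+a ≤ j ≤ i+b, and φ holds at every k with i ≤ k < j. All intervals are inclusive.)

7

Scan j = 2,3,… for (¬x U[1,1] w):
  j=2: fails
  j=3: fails
  j=4: fails
  j=5: fails
  j=6: fails
  j=7: fails
  j=8: fails
  j=9: holds
First hit at j=9, so smallest k = 9-2 = 7.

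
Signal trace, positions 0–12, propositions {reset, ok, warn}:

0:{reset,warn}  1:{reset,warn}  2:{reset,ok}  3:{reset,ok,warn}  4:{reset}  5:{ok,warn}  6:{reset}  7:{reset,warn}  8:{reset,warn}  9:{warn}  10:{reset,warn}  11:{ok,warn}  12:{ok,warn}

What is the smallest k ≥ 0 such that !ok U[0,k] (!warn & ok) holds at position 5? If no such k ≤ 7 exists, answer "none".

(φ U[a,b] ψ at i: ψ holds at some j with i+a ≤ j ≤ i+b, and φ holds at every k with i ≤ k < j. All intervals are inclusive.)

Need earliest j ≥ 5 with (!warn & ok), and !ok at every k in [5,j-1].
  j=5: rhs fails.
  j=6: rhs fails.
  j=7: rhs fails.
  j=8: rhs fails.
  j=9: rhs fails.
  j=10: rhs fails.
  j=11: rhs fails.
  j=12: rhs fails.
No witness within the range → none.

none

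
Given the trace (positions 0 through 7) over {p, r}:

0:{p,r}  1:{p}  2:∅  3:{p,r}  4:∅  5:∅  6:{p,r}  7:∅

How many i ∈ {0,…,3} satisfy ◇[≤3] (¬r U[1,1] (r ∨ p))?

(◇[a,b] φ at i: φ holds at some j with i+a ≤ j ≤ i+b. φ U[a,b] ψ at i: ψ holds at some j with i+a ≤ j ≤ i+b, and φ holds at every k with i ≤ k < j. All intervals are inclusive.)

Evaluate at each i in [0,3]:
  i=0: ✓ (witness j=2)
  i=1: ✓ (witness j=2)
  i=2: ✓ (witness j=2)
  i=3: ✓ (witness j=5)
Positions where it holds: {0, 1, 2, 3} → 4.

4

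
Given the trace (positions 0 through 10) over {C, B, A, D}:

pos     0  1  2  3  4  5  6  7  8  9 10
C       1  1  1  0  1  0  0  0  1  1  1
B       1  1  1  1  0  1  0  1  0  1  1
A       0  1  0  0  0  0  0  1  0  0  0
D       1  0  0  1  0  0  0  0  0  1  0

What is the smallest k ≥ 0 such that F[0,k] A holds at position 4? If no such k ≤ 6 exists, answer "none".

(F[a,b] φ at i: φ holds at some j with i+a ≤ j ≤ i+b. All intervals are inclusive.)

3

Scan j = 4,5,… for A:
  j=4: fails
  j=5: fails
  j=6: fails
  j=7: holds
First hit at j=7, so smallest k = 7-4 = 3.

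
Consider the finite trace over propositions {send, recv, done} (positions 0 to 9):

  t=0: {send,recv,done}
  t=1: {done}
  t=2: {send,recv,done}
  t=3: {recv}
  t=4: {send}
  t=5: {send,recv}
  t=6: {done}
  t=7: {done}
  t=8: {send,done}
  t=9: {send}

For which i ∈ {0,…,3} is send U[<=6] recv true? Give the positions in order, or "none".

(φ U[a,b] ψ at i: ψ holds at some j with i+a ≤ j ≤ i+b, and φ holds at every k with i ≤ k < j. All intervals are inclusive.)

Evaluate at each i in [0,3]:
  i=0: ✓ (rhs at j=0)
  i=1: ✗ (lhs fails at k=1 before rhs at j=2)
  i=2: ✓ (rhs at j=2)
  i=3: ✓ (rhs at j=3)

0, 2, 3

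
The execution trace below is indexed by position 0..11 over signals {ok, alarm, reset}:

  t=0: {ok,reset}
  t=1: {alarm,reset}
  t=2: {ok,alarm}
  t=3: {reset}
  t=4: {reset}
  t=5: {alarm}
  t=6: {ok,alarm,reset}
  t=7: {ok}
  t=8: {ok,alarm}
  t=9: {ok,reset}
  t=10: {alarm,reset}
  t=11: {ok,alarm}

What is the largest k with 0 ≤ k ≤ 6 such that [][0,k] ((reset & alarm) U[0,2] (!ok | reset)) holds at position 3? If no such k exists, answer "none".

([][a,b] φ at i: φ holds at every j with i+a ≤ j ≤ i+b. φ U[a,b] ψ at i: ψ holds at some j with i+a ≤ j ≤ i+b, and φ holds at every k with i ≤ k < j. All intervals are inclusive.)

3

((reset & alarm) U[0,2] (!ok | reset)) must hold from j=3 onward; find where it first fails.
  j=3: holds
  j=4: holds
  j=5: holds
  j=6: holds
  j=7: fails
Holds on [3,6], so largest k = 3.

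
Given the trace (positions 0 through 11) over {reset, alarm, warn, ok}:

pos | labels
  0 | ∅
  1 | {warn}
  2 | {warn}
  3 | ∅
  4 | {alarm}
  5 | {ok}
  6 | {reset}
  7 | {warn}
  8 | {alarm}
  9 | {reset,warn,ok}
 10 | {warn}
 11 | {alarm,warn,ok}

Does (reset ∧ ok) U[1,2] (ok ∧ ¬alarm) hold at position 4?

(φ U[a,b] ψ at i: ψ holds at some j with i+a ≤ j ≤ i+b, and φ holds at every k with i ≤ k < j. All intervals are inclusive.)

No

Need some j in [5,6] with (ok ∧ ¬alarm), and (reset ∧ ok) at every k in [4,j-1].
  j=5: (ok ∧ ¬alarm) holds, but (reset ∧ ok) fails at k=4 → not this j.
  j=6: (ok ∧ ¬alarm) false.
No j in the window works → until fails.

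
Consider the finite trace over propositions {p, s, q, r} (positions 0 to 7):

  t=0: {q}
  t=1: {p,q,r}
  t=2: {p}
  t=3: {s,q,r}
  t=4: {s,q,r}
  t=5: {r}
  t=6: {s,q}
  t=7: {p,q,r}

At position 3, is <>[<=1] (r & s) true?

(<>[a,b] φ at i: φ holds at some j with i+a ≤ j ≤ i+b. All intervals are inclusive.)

True

Check (r & s) at each j in [3,4]:
  j=3: true
  j=4: true
Found at j=3 → formula holds.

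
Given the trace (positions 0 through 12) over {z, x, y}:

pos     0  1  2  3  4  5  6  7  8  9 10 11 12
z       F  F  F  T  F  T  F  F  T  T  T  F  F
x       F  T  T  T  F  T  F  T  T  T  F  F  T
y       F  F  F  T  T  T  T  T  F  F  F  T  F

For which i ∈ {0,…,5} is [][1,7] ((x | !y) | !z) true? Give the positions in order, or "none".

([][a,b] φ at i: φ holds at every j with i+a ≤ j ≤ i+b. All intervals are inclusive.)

Evaluate at each i in [0,5]:
  i=0: ✓ (all of [1,7])
  i=1: ✓ (all of [2,8])
  i=2: ✓ (all of [3,9])
  i=3: ✓ (all of [4,10])
  i=4: ✓ (all of [5,11])
  i=5: ✓ (all of [6,12])

0, 1, 2, 3, 4, 5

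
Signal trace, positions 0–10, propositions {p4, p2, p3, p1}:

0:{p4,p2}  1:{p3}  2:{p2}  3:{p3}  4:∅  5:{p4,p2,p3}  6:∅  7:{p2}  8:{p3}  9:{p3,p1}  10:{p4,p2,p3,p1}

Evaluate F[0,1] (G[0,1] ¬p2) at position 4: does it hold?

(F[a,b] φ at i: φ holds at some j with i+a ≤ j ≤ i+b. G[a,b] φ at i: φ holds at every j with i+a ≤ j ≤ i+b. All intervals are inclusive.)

Check G[0,1] ¬p2 at each j in [4,5]:
  j=4: fails at 5
  j=5: fails at 5
No position in the window satisfies it → formula fails.

Does not hold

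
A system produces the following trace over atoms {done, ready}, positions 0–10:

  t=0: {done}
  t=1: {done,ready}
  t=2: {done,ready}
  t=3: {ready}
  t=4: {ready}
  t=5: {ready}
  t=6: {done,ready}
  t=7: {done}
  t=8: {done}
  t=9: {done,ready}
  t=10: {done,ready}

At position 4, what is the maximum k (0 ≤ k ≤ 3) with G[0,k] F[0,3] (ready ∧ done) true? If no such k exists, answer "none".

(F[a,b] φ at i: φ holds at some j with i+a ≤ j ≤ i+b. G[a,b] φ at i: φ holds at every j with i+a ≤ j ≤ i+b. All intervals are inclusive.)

F[0,3] (ready ∧ done) must hold from j=4 onward; find where it first fails.
  j=4: holds
  j=5: holds
  j=6: holds
  j=7: holds
Holds through j=7; largest k = 3.

3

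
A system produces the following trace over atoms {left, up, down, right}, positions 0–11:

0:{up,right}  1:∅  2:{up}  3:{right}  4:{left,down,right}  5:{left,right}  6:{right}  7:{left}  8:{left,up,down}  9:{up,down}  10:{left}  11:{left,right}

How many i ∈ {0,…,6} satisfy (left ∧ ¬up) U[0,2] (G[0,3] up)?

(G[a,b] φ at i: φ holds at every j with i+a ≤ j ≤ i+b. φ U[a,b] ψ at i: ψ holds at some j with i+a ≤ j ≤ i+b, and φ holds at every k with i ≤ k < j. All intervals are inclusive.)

Evaluate at each i in [0,6]:
  i=0: ✗ (no rhs in [0,2])
  i=1: ✗ (no rhs in [1,3])
  i=2: ✗ (no rhs in [2,4])
  i=3: ✗ (no rhs in [3,5])
  i=4: ✗ (no rhs in [4,6])
  i=5: ✗ (no rhs in [5,7])
  i=6: ✗ (no rhs in [6,8])
Positions where it holds: {} → 0.

0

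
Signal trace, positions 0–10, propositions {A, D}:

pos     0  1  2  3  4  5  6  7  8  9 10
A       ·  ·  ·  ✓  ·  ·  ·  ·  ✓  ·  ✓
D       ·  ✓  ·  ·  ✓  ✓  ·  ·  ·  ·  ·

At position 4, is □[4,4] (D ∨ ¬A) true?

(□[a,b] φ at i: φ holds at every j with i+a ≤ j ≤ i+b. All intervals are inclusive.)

Check (D ∨ ¬A) at every j in [8,8]:
  j=8: false
Fails at j=8 → formula fails.

False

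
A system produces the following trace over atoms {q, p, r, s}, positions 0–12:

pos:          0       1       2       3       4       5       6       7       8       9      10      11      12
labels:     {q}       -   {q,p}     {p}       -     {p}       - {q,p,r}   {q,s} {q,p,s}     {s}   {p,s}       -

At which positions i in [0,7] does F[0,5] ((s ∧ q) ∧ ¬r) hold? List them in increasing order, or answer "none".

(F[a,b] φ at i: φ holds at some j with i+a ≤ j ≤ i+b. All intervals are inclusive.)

3, 4, 5, 6, 7

Evaluate at each i in [0,7]:
  i=0: ✗ (none in [0,5])
  i=1: ✗ (none in [1,6])
  i=2: ✗ (none in [2,7])
  i=3: ✓ (witness j=8)
  i=4: ✓ (witness j=8)
  i=5: ✓ (witness j=8)
  i=6: ✓ (witness j=8)
  i=7: ✓ (witness j=8)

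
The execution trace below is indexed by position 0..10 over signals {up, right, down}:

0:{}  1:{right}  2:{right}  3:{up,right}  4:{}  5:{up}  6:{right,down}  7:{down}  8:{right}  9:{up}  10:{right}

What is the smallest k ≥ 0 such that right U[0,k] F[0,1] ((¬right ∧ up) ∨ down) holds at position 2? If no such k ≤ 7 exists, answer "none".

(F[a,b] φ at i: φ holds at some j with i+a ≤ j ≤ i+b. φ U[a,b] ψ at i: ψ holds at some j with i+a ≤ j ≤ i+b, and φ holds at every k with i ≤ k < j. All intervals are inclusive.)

2

Need earliest j ≥ 2 with F[0,1] ((¬right ∧ up) ∨ down), and right at every k in [2,j-1].
  j=2: rhs fails.
  j=3: rhs fails.
  j=4: rhs holds; lhs holds on [2,3]. k = 2.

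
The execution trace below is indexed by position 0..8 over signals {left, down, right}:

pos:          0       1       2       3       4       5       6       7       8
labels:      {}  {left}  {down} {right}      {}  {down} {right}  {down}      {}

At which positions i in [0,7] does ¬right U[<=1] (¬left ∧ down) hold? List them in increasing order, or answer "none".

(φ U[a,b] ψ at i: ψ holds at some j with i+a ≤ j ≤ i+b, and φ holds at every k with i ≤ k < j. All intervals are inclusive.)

Evaluate at each i in [0,7]:
  i=0: ✗ (no rhs in [0,1])
  i=1: ✓ (rhs at j=2; lhs holds on [1,1])
  i=2: ✓ (rhs at j=2)
  i=3: ✗ (no rhs in [3,4])
  i=4: ✓ (rhs at j=5; lhs holds on [4,4])
  i=5: ✓ (rhs at j=5)
  i=6: ✗ (lhs fails at k=6 before rhs at j=7)
  i=7: ✓ (rhs at j=7)

1, 2, 4, 5, 7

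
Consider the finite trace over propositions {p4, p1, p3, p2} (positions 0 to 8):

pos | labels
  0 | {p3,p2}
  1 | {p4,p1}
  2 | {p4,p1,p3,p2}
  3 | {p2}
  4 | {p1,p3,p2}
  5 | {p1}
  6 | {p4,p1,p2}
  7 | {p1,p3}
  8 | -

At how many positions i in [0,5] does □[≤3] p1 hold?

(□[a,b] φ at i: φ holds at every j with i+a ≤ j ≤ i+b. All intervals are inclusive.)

1

Evaluate at each i in [0,5]:
  i=0: ✗ (fails at j=0)
  i=1: ✗ (fails at j=3)
  i=2: ✗ (fails at j=3)
  i=3: ✗ (fails at j=3)
  i=4: ✓ (all of [4,7])
  i=5: ✗ (fails at j=8)
Positions where it holds: {4} → 1.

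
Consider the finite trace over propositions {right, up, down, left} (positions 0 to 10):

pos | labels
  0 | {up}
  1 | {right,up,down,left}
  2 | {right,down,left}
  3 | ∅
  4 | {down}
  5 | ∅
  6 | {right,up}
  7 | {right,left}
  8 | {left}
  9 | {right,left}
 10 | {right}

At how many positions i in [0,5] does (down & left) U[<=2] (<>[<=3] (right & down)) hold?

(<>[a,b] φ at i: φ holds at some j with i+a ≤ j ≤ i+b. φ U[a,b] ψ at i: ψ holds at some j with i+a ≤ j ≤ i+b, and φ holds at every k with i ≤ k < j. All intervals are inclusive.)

Evaluate at each i in [0,5]:
  i=0: ✓ (rhs at j=0)
  i=1: ✓ (rhs at j=1)
  i=2: ✓ (rhs at j=2)
  i=3: ✗ (no rhs in [3,5])
  i=4: ✗ (no rhs in [4,6])
  i=5: ✗ (no rhs in [5,7])
Positions where it holds: {0, 1, 2} → 3.

3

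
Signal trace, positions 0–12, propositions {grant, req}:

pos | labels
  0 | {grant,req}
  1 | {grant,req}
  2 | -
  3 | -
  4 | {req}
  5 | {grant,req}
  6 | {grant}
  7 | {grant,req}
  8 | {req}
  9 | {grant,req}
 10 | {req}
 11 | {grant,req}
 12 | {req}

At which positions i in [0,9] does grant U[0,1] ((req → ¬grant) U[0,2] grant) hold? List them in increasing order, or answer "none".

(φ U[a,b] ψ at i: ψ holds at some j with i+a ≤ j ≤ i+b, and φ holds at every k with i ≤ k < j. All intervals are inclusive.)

Evaluate at each i in [0,9]:
  i=0: ✓ (rhs at j=0)
  i=1: ✓ (rhs at j=1)
  i=2: ✗ (lhs fails at k=2 before rhs at j=3)
  i=3: ✓ (rhs at j=3)
  i=4: ✓ (rhs at j=4)
  i=5: ✓ (rhs at j=5)
  i=6: ✓ (rhs at j=6)
  i=7: ✓ (rhs at j=7)
  i=8: ✓ (rhs at j=8)
  i=9: ✓ (rhs at j=9)

0, 1, 3, 4, 5, 6, 7, 8, 9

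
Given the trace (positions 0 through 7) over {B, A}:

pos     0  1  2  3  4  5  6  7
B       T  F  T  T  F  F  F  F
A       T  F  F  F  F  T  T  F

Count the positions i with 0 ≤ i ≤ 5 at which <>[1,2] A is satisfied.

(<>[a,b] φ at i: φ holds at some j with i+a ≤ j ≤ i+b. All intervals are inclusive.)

3

Evaluate at each i in [0,5]:
  i=0: ✗ (none in [1,2])
  i=1: ✗ (none in [2,3])
  i=2: ✗ (none in [3,4])
  i=3: ✓ (witness j=5)
  i=4: ✓ (witness j=5)
  i=5: ✓ (witness j=6)
Positions where it holds: {3, 4, 5} → 3.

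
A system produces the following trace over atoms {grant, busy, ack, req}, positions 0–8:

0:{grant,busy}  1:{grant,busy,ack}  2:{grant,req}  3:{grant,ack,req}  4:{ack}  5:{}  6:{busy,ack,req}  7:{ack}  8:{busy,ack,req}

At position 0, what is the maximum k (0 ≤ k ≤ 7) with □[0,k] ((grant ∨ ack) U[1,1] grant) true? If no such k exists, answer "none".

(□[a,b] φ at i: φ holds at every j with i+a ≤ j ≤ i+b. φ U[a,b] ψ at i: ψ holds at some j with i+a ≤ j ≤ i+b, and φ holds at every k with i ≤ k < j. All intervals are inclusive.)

((grant ∨ ack) U[1,1] grant) must hold from j=0 onward; find where it first fails.
  j=0: holds
  j=1: holds
  j=2: holds
  j=3: fails
Holds on [0,2], so largest k = 2.

2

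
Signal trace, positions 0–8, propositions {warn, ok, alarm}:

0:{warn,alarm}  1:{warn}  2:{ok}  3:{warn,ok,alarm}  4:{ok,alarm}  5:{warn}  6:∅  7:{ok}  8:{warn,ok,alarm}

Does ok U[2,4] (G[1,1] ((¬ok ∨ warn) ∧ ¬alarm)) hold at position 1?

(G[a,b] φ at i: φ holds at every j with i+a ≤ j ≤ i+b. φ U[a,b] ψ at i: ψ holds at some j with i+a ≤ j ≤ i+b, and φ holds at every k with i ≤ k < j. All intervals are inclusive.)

Need some j in [3,5] with G[1,1] ((¬ok ∨ warn) ∧ ¬alarm), and ok at every k in [1,j-1].
  j=3: G[1,1] ((¬ok ∨ warn) ∧ ¬alarm) — fails at 4.
  j=4: G[1,1] ((¬ok ∨ warn) ∧ ¬alarm) holds, but ok fails at k=1 → not this j.
  j=5: G[1,1] ((¬ok ∨ warn) ∧ ¬alarm) holds, but ok fails at k=1 → not this j.
No j in the window works → until fails.

False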